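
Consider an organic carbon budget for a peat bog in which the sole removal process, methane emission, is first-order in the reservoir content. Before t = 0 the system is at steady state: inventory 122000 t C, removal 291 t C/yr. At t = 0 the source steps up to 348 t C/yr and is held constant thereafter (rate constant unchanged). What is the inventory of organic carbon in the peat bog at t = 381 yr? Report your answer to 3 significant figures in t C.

136000 t C

Residence time τ = M₀/F₀ = 419.2 yr. The eventual steady state is M_∞ = M₀·(F₁/F₀) = 122000 × 348/291 = 145900 t C.
The anomaly ΔM(t) = M(t) − M_∞ decays as ΔM₀·e^(−t/τ) with ΔM₀ = 122000 − 145900 = −23900 t C.
At t = 381 yr, e^(−t/τ) = e^(−0.9088) = 0.4030, so ΔM = −9631 t C and M = 145900 − 9631 = 136270 t C.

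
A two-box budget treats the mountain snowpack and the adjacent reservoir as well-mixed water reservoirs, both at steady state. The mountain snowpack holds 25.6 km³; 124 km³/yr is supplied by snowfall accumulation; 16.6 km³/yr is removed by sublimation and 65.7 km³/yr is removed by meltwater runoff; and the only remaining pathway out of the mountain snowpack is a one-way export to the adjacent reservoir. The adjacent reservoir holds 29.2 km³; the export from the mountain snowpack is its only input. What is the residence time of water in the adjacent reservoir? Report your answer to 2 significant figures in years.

Balance the mountain snowpack: ΣF_in = 124.00 km³/yr.
Export to the adjacent reservoir = ΣF_in − (16.6 + 65.7) = 41.700 km³/yr.
At steady state the output of the adjacent reservoir equals its input, 41.700 km³/yr.
τ = M / F = 29.2 / 41.700 = 0.7002 yr.

0.70 yr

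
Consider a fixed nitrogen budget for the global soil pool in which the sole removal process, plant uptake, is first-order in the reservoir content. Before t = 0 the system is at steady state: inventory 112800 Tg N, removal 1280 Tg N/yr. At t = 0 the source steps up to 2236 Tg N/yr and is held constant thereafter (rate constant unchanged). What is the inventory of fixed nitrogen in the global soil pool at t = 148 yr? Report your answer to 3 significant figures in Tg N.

τ = M₀/F₀ = 112800/1280 = 88.12 yr; rate constant k = 1/τ.
New steady state M_∞ = F₁/k = F₁·τ = 2236 × 88.12 = 197050 Tg N.
M(t) = M_∞ + (M₀ − M_∞)·e^(−t/τ); t/τ = 148/88.12 = 1.679, so e^(−t/τ) = 0.1865.
M(t) = 197050 − 84250 × 0.1865 = 181340 Tg N.

181000 Tg N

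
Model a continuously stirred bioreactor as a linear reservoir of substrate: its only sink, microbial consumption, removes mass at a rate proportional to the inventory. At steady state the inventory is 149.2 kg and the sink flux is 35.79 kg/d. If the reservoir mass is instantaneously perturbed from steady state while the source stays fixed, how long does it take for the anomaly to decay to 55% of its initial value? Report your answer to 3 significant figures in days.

For a linear reservoir the anomaly decays as exp(−t/τ) with τ = M/F = 149.2/35.79 = 4.169 d.
exp(−t/τ) = 0.55 ⇒ t = −τ ln(0.55) = 4.169 × 0.5978 = 2.492 d.

2.49 d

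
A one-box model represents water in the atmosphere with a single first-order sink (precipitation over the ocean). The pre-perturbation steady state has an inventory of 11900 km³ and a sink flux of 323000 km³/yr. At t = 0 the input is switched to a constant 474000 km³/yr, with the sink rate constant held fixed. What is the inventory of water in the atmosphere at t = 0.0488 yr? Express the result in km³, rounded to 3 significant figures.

16000 km³

The sink rate constant is k = F₀/M₀ = 323000/11900 = 27.14 yr⁻¹.
Solving dM/dt = F₁ − kM with M(0) = M₀ gives M(t) = F₁/k + (M₀ − F₁/k)·e^(−kt).
F₁/k = 474000/27.14 = 17463 km³; kt = 27.14 × 0.0488 = 1.325, e^(−kt) = 0.2659.
M(0.0488) = 17463 + (11900 − 17463) × 0.2659 = 17463 − 1479 = 15984 km³.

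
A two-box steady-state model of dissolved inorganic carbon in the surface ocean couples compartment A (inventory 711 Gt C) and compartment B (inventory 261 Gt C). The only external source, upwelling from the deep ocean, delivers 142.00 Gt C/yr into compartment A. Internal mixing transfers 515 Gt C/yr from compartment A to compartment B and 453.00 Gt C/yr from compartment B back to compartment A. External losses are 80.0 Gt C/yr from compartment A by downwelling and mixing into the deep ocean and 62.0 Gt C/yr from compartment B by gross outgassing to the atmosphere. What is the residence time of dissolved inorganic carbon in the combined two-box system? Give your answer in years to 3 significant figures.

6.85 yr

Residence time in the combined system uses the total inventory and the total *external* removal — internal exchanges between the two boxes cancel.
M_total = 711 + 261 = 972.00 Gt C.
ΣF_external_out = 80.0 + 62.0 = 142.00 Gt C/yr.
τ = M_total / ΣF_ext = 972.00 / 142.00 = 6.845 yr.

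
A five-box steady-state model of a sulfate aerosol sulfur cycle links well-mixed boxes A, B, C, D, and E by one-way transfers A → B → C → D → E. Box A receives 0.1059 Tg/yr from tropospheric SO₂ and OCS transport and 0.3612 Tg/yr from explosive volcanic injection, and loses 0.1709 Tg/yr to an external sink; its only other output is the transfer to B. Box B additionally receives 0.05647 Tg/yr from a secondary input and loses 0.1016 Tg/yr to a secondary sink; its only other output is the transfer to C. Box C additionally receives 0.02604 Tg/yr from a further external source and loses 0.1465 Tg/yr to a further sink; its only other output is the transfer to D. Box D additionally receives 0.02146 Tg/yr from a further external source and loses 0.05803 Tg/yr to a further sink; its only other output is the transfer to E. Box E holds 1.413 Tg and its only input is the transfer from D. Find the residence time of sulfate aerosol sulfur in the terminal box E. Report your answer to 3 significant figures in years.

Box A: F(A→B) = (0.1059 + 0.3612) − 0.1709 = 0.29620 Tg/yr.
Box B: F(B→C) = (0.29620 + 0.05647) − 0.1016 = 0.25107 Tg/yr.
Box C: F(C→D) = (0.25107 + 0.02604) − 0.1465 = 0.13061 Tg/yr.
Box D: F(D→E) = (0.13061 + 0.02146) − 0.05803 = 0.094040 Tg/yr.
Box E throughput = its input = 0.094040 Tg/yr; τ = 1.413 / 0.094040 = 15.03 yr.

15.0 yr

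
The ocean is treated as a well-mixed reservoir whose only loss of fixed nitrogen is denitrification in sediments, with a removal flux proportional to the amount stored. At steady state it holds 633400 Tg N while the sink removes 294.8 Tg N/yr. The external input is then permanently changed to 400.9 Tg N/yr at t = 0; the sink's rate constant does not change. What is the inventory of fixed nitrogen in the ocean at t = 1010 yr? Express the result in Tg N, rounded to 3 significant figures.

τ = M₀/F₀ = 633400/294.8 = 2149 yr; rate constant k = 1/τ.
New steady state M_∞ = F₁/k = F₁·τ = 400.9 × 2149 = 861360 Tg N.
M(t) = M_∞ + (M₀ − M_∞)·e^(−t/τ); t/τ = 1010/2149 = 0.4701, so e^(−t/τ) = 0.6250.
M(t) = 861360 − 228000 × 0.6250 = 718900 Tg N.

719000 Tg N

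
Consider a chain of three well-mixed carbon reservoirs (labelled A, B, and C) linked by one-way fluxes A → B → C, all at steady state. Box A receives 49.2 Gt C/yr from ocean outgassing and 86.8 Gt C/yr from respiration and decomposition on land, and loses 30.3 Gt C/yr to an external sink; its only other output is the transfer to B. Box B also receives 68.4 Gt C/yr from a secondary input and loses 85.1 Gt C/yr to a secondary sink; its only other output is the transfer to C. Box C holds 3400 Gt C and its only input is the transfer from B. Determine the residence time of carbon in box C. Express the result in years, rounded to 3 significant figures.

38.2 yr

Box A: F(A→B) = (49.2 + 86.8) − 30.3 = 105.70 Gt C/yr.
Box B: F(B→C) = (105.70 + 68.4) − 85.1 = 89.000 Gt C/yr.
Box C throughput = its input = 89.000 Gt C/yr; τ = 3400 / 89.000 = 38.20 yr.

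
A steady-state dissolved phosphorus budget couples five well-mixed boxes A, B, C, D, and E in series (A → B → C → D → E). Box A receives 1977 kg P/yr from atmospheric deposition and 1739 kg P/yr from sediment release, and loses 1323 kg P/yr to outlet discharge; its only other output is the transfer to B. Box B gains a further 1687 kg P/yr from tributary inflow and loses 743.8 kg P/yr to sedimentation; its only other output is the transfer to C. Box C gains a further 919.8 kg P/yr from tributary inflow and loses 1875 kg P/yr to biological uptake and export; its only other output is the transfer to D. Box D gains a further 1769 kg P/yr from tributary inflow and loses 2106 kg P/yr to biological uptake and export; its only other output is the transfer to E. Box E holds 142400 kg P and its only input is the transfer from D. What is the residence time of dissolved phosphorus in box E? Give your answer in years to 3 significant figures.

Box A: F(A→B) = (1977 + 1739) − 1323 = 2393.0 kg P/yr.
Box B: F(B→C) = (2393.0 + 1687) − 743.8 = 3336.2 kg P/yr.
Box C: F(C→D) = (3336.2 + 919.8) − 1875 = 2381.0 kg P/yr.
Box D: F(D→E) = (2381.0 + 1769) − 2106 = 2044.0 kg P/yr.
Box E throughput = its input = 2044.0 kg P/yr; τ = 142400 / 2044.0 = 69.67 yr.

69.7 yr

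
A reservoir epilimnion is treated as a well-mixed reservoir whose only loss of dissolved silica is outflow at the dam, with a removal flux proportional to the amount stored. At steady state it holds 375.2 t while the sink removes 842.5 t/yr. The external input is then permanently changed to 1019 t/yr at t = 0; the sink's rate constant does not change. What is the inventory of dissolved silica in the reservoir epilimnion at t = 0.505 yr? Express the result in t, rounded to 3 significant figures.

τ = M₀/F₀ = 375.2/842.5 = 0.4453 yr; rate constant k = 1/τ.
New steady state M_∞ = F₁/k = F₁·τ = 1019 × 0.4453 = 453.80 t.
M(t) = M_∞ + (M₀ − M_∞)·e^(−t/τ); t/τ = 0.505/0.4453 = 1.134, so e^(−t/τ) = 0.3218.
M(t) = 453.80 − 78.60 × 0.3218 = 428.51 t.

429 t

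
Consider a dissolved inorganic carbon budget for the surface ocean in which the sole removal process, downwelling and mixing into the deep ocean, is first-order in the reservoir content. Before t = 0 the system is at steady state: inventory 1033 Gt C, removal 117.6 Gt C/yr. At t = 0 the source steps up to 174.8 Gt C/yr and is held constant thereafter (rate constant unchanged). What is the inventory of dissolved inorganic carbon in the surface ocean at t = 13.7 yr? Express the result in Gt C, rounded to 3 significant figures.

1430 Gt C

τ = M₀/F₀ = 1033/117.6 = 8.784 yr; rate constant k = 1/τ.
New steady state M_∞ = F₁/k = F₁·τ = 174.8 × 8.784 = 1535.4 Gt C.
M(t) = M_∞ + (M₀ − M_∞)·e^(−t/τ); t/τ = 13.7/8.784 = 1.560, so e^(−t/τ) = 0.2102.
M(t) = 1535.4 − 502.4 × 0.2102 = 1429.8 Gt C.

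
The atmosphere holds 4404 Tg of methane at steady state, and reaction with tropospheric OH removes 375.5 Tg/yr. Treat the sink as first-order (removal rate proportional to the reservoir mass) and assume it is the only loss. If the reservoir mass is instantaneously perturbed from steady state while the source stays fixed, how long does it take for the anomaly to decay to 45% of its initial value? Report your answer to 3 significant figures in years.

9.37 yr

For a linear reservoir the anomaly decays as exp(−t/τ) with τ = M/F = 4404/375.5 = 11.73 yr.
exp(−t/τ) = 0.45 ⇒ t = −τ ln(0.45) = 11.73 × 0.7985 = 9.365 yr.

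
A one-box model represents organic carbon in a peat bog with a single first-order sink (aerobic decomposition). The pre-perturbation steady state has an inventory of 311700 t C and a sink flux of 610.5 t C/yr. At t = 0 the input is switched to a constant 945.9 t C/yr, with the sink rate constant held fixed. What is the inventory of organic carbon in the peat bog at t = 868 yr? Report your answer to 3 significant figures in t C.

452000 t C

Residence time τ = M₀/F₀ = 510.6 yr. The eventual steady state is M_∞ = M₀·(F₁/F₀) = 311700 × 945.9/610.5 = 482940 t C.
The anomaly ΔM(t) = M(t) − M_∞ decays as ΔM₀·e^(−t/τ) with ΔM₀ = 311700 − 482940 = −171200 t C.
At t = 868 yr, e^(−t/τ) = e^(−1.700) = 0.1827, so ΔM = −31280 t C and M = 482940 − 31280 = 451660 t C.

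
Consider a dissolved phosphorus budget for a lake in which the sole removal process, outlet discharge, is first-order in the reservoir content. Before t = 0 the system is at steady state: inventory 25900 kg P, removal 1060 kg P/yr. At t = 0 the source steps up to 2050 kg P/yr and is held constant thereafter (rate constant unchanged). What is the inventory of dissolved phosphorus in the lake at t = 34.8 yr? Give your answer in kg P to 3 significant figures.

Residence time τ = M₀/F₀ = 24.43 yr. The eventual steady state is M_∞ = M₀·(F₁/F₀) = 25900 × 2050/1060 = 50090 kg P.
The anomaly ΔM(t) = M(t) − M_∞ decays as ΔM₀·e^(−t/τ) with ΔM₀ = 25900 − 50090 = −24190 kg P.
At t = 34.8 yr, e^(−t/τ) = e^(−1.424) = 0.2407, so ΔM = −5822 kg P and M = 50090 − 5822 = 44267 kg P.

44300 kg P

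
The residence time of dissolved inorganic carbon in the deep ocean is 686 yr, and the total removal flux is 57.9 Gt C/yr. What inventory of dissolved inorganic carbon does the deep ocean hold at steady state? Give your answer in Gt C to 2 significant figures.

40000 Gt C

τ = M/F ⇒ M = τ × F = 686 × 57.9 = 39720 Gt C.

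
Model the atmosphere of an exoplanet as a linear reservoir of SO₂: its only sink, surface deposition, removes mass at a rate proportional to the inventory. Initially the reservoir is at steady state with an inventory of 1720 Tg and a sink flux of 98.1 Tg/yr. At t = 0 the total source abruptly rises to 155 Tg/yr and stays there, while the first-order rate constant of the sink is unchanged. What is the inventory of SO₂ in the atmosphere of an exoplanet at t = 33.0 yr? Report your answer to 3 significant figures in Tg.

2570 Tg

τ = M₀/F₀ = 1720/98.1 = 17.53 yr; rate constant k = 1/τ.
New steady state M_∞ = F₁/k = F₁·τ = 155 × 17.53 = 2717.6 Tg.
M(t) = M_∞ + (M₀ − M_∞)·e^(−t/τ); t/τ = 33.0/17.53 = 1.882, so e^(−t/τ) = 0.1523.
M(t) = 2717.6 − 997.6 × 0.1523 = 2565.7 Tg.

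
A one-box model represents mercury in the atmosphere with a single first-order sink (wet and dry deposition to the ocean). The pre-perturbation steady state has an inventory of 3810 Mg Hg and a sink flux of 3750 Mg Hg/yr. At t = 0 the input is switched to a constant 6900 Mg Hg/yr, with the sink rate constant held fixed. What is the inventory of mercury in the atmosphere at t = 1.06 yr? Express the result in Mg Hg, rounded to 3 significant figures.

5880 Mg Hg

τ = M₀/F₀ = 3810/3750 = 1.016 yr; rate constant k = 1/τ.
New steady state M_∞ = F₁/k = F₁·τ = 6900 × 1.016 = 7010.4 Mg Hg.
M(t) = M_∞ + (M₀ − M_∞)·e^(−t/τ); t/τ = 1.06/1.016 = 1.043, so e^(−t/τ) = 0.3523.
M(t) = 7010.4 − 3200 × 0.3523 = 5882.9 Mg Hg.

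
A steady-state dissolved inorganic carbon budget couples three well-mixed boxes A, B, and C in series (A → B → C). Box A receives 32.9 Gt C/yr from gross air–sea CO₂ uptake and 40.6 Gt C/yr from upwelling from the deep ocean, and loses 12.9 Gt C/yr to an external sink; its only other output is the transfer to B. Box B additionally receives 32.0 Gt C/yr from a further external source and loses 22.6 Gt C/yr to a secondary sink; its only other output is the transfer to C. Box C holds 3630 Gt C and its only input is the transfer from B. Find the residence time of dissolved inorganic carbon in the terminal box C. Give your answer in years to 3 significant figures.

51.9 yr

Box A: F(A→B) = (32.9 + 40.6) − 12.9 = 60.600 Gt C/yr.
Box B: F(B→C) = (60.600 + 32.0) − 22.6 = 70.000 Gt C/yr.
Box C throughput = its input = 70.000 Gt C/yr; τ = 3630 / 70.000 = 51.86 yr.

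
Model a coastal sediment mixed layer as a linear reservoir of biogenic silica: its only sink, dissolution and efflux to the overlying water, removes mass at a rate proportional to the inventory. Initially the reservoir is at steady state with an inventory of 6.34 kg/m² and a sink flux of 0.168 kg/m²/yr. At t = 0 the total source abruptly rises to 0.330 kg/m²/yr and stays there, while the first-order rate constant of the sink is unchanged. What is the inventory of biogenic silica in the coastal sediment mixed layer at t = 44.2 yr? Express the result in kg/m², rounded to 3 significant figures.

10.6 kg/m²

Residence time τ = M₀/F₀ = 37.74 yr. The eventual steady state is M_∞ = M₀·(F₁/F₀) = 6.34 × 0.330/0.168 = 12.454 kg/m².
The anomaly ΔM(t) = M(t) − M_∞ decays as ΔM₀·e^(−t/τ) with ΔM₀ = 6.34 − 12.454 = −6.114 kg/m².
At t = 44.2 yr, e^(−t/τ) = e^(−1.171) = 0.3100, so ΔM = −1.895 kg/m² and M = 12.454 − 1.895 = 10.558 kg/m².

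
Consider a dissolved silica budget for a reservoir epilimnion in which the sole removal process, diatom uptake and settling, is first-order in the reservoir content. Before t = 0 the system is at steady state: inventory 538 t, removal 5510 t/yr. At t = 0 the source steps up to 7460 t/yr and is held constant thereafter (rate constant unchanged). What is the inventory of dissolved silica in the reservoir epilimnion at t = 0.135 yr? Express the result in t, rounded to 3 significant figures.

τ = M₀/F₀ = 538/5510 = 0.09764 yr; rate constant k = 1/τ.
New steady state M_∞ = F₁/k = F₁·τ = 7460 × 0.09764 = 728.40 t.
M(t) = M_∞ + (M₀ − M_∞)·e^(−t/τ); t/τ = 0.135/0.09764 = 1.383, so e^(−t/τ) = 0.2509.
M(t) = 728.40 − 190.4 × 0.2509 = 680.62 t.

681 t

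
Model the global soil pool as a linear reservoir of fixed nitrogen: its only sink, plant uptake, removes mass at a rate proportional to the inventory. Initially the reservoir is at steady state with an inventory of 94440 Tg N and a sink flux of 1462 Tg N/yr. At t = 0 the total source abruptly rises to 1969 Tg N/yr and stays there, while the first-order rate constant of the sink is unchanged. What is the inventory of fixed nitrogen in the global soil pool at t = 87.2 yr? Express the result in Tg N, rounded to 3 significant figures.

Residence time τ = M₀/F₀ = 64.60 yr. The eventual steady state is M_∞ = M₀·(F₁/F₀) = 94440 × 1969/1462 = 127190 Tg N.
The anomaly ΔM(t) = M(t) − M_∞ decays as ΔM₀·e^(−t/τ) with ΔM₀ = 94440 − 127190 = −32750 Tg N.
At t = 87.2 yr, e^(−t/τ) = e^(−1.350) = 0.2593, so ΔM = −8491 Tg N and M = 127190 − 8491 = 118700 Tg N.

119000 Tg N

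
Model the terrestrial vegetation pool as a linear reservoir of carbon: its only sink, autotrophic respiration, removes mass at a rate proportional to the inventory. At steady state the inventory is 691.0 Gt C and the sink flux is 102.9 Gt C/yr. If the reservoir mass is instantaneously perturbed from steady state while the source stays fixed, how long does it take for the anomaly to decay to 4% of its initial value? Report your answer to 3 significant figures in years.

21.6 yr

For a linear reservoir the anomaly decays as exp(−t/τ) with τ = M/F = 691.0/102.9 = 6.715 yr.
exp(−t/τ) = 0.04 ⇒ t = −τ ln(0.04) = 6.715 × 3.219 = 21.62 yr.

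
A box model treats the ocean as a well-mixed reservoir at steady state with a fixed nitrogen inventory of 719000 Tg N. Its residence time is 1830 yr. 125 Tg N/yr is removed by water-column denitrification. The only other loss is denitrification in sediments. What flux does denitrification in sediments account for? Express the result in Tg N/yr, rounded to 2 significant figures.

270 Tg N/yr

Total removal F = M/τ = 719000 / 1830 = 392.9 Tg N/yr.
Denitrification in sediments = F − (125) = 392.9 − 125.0 = 267.9 Tg N/yr.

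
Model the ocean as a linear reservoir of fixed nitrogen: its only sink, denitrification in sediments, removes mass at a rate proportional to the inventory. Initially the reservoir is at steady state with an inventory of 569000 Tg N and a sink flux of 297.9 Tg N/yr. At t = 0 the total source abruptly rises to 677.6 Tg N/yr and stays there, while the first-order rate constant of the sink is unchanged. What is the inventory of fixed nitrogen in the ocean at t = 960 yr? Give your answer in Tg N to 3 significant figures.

856000 Tg N

Residence time τ = M₀/F₀ = 1910 yr. The eventual steady state is M_∞ = M₀·(F₁/F₀) = 569000 × 677.6/297.9 = 1.2942×10^6 Tg N.
The anomaly ΔM(t) = M(t) − M_∞ decays as ΔM₀·e^(−t/τ) with ΔM₀ = 569000 − 1.2942×10^6 = −725200 Tg N.
At t = 960 yr, e^(−t/τ) = e^(−0.5026) = 0.6050, so ΔM = −438700 Tg N and M = 1.2942×10^6 − 438700 = 855510 Tg N.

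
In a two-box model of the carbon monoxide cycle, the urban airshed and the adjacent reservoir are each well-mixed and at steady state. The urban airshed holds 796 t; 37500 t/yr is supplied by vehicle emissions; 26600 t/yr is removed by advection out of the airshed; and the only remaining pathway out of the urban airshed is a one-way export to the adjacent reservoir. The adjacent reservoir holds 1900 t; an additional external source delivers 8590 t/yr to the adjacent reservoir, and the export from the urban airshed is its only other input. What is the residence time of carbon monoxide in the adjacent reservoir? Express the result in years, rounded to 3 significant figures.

0.0975 yr

Balance the urban airshed: ΣF_in = 37500 t/yr.
Export to the adjacent reservoir = ΣF_in − (26600) = 10900 t/yr.
Total input to the adjacent reservoir = 10900 + 8590 = 19490 t/yr; at steady state this equals its total output.
τ = M / F = 1900 / 19490 = 0.09749 yr.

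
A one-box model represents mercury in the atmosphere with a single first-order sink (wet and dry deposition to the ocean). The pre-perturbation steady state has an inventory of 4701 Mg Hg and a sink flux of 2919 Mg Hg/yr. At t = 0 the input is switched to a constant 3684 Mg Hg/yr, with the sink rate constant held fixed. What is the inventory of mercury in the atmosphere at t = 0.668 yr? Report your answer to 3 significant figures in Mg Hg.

The sink rate constant is k = F₀/M₀ = 2919/4701 = 0.6209 yr⁻¹.
Solving dM/dt = F₁ − kM with M(0) = M₀ gives M(t) = F₁/k + (M₀ − F₁/k)·e^(−kt).
F₁/k = 3684/0.6209 = 5933.0 Mg Hg; kt = 0.6209 × 0.668 = 0.4148, e^(−kt) = 0.6605.
M(0.668) = 5933.0 + (4701 − 5933.0) × 0.6605 = 5933.0 − 813.7 = 5119.3 Mg Hg.

5120 Mg Hg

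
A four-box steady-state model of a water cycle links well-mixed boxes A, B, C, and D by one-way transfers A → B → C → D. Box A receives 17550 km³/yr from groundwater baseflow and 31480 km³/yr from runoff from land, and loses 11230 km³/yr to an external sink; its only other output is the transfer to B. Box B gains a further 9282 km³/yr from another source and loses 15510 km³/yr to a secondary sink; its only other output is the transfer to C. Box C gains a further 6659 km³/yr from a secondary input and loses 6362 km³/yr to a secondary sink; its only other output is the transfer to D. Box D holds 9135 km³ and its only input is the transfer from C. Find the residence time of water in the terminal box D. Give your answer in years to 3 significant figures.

0.287 yr

Box A: F(A→B) = (17550 + 31480) − 11230 = 37800 km³/yr.
Box B: F(B→C) = (37800 + 9282) − 15510 = 31572 km³/yr.
Box C: F(C→D) = (31572 + 6659) − 6362 = 31869 km³/yr.
Box D throughput = its input = 31869 km³/yr; τ = 9135 / 31869 = 0.2866 yr.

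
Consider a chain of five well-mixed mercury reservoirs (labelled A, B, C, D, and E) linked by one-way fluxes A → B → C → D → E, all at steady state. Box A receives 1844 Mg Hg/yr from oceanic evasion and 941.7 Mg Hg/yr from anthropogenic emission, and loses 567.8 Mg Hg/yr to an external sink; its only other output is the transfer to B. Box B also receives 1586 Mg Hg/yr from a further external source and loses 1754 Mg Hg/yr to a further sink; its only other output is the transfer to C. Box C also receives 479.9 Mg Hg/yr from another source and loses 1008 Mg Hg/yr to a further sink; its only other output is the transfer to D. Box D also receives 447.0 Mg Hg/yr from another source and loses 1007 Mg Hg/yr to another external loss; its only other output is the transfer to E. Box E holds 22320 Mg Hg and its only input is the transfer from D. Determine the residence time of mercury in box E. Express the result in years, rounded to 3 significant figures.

Box A: F(A→B) = (1844 + 941.7) − 567.8 = 2217.9 Mg Hg/yr.
Box B: F(B→C) = (2217.9 + 1586) − 1754 = 2049.9 Mg Hg/yr.
Box C: F(C→D) = (2049.9 + 479.9) − 1008 = 1521.8 Mg Hg/yr.
Box D: F(D→E) = (1521.8 + 447.0) − 1007 = 961.80 Mg Hg/yr.
Box E throughput = its input = 961.80 Mg Hg/yr; τ = 22320 / 961.80 = 23.21 yr.

23.2 yr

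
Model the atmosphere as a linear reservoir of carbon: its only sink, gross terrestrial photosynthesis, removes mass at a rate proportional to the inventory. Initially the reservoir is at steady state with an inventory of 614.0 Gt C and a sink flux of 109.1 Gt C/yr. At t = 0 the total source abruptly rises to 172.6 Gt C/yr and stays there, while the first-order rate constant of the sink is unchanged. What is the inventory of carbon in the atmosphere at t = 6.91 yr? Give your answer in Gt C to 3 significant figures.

867 Gt C

τ = M₀/F₀ = 614.0/109.1 = 5.628 yr; rate constant k = 1/τ.
New steady state M_∞ = F₁/k = F₁·τ = 172.6 × 5.628 = 971.37 Gt C.
M(t) = M_∞ + (M₀ − M_∞)·e^(−t/τ); t/τ = 6.91/5.628 = 1.228, so e^(−t/τ) = 0.2929.
M(t) = 971.37 − 357.4 × 0.2929 = 866.68 Gt C.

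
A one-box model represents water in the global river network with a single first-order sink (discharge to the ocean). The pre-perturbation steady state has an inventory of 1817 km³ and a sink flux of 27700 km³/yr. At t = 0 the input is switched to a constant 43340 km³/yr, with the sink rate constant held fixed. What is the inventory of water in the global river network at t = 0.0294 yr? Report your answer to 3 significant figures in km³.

2190 km³

τ = M₀/F₀ = 1817/27700 = 0.06560 yr; rate constant k = 1/τ.
New steady state M_∞ = F₁/k = F₁·τ = 43340 × 0.06560 = 2842.9 km³.
M(t) = M_∞ + (M₀ − M_∞)·e^(−t/τ); t/τ = 0.0294/0.06560 = 0.4482, so e^(−t/τ) = 0.6388.
M(t) = 2842.9 − 1026 × 0.6388 = 2187.6 km³.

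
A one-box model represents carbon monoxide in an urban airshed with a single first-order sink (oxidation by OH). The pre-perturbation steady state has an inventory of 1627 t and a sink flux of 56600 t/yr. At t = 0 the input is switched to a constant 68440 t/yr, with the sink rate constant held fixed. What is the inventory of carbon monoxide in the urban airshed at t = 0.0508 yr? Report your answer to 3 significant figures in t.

1910 t

The sink rate constant is k = F₀/M₀ = 56600/1627 = 34.79 yr⁻¹.
Solving dM/dt = F₁ − kM with M(0) = M₀ gives M(t) = F₁/k + (M₀ − F₁/k)·e^(−kt).
F₁/k = 68440/34.79 = 1967.3 t; kt = 34.79 × 0.0508 = 1.767, e^(−kt) = 0.1708.
M(0.0508) = 1967.3 + (1627 − 1967.3) × 0.1708 = 1967.3 − 58.13 = 1909.2 t.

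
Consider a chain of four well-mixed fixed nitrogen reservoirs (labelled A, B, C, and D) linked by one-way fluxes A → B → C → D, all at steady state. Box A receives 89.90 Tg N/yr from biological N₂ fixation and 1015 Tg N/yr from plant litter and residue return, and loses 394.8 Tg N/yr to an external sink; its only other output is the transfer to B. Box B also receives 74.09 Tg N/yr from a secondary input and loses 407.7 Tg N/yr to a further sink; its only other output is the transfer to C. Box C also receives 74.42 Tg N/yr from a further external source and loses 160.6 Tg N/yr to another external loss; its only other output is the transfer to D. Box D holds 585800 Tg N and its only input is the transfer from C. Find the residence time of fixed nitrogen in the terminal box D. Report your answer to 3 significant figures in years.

2020 yr

Box A: F(A→B) = (89.90 + 1015) − 394.8 = 710.10 Tg N/yr.
Box B: F(B→C) = (710.10 + 74.09) − 407.7 = 376.49 Tg N/yr.
Box C: F(C→D) = (376.49 + 74.42) − 160.6 = 290.31 Tg N/yr.
Box D throughput = its input = 290.31 Tg N/yr; τ = 585800 / 290.31 = 2018 yr.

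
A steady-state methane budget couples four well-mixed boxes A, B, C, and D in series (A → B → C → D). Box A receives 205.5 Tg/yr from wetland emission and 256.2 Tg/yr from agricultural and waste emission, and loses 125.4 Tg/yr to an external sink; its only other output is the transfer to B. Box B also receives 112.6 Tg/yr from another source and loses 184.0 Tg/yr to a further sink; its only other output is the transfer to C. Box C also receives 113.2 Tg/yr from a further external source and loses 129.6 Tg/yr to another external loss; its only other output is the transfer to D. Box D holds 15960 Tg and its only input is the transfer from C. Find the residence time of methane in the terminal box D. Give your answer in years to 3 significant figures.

Box A: F(A→B) = (205.5 + 256.2) − 125.4 = 336.30 Tg/yr.
Box B: F(B→C) = (336.30 + 112.6) − 184.0 = 264.90 Tg/yr.
Box C: F(C→D) = (264.90 + 113.2) − 129.6 = 248.50 Tg/yr.
Box D throughput = its input = 248.50 Tg/yr; τ = 15960 / 248.50 = 64.23 yr.

64.2 yr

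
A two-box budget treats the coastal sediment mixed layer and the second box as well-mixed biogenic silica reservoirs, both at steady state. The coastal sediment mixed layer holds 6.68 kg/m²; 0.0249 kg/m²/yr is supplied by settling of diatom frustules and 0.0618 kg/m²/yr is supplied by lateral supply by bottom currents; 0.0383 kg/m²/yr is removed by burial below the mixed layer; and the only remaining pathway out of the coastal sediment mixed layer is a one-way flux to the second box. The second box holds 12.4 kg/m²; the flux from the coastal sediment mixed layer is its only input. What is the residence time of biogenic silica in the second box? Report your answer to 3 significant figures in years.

256 yr

Balance the coastal sediment mixed layer: ΣF_in = 0.0249 + 0.0618 = 0.086700 kg/m²/yr.
Flux to the second box = ΣF_in − (0.0383) = 0.048400 kg/m²/yr.
At steady state the output of the second box equals its input, 0.048400 kg/m²/yr.
τ = M / F = 12.4 / 0.048400 = 256.2 yr.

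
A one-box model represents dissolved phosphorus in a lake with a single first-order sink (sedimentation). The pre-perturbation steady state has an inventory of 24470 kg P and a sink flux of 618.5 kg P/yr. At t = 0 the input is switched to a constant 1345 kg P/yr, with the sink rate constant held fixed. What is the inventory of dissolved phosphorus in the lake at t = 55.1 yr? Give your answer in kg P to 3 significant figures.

46100 kg P

τ = M₀/F₀ = 24470/618.5 = 39.56 yr; rate constant k = 1/τ.
New steady state M_∞ = F₁/k = F₁·τ = 1345 × 39.56 = 53213 kg P.
M(t) = M_∞ + (M₀ − M_∞)·e^(−t/τ); t/τ = 55.1/39.56 = 1.393, so e^(−t/τ) = 0.2484.
M(t) = 53213 − 28740 × 0.2484 = 46073 kg P.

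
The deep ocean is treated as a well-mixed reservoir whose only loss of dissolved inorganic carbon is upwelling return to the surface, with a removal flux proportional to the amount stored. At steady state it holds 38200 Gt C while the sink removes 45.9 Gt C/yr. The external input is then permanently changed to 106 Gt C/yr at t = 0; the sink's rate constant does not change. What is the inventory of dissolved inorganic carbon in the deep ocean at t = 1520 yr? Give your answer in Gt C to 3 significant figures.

The sink rate constant is k = F₀/M₀ = 45.9/38200 = 0.001202 yr⁻¹.
Solving dM/dt = F₁ − kM with M(0) = M₀ gives M(t) = F₁/k + (M₀ − F₁/k)·e^(−kt).
F₁/k = 106/0.001202 = 88218 Gt C; kt = 0.001202 × 1520 = 1.826, e^(−kt) = 0.1610.
M(1520) = 88218 + (38200 − 88218) × 0.1610 = 88218 − 8053 = 80165 Gt C.

80200 Gt C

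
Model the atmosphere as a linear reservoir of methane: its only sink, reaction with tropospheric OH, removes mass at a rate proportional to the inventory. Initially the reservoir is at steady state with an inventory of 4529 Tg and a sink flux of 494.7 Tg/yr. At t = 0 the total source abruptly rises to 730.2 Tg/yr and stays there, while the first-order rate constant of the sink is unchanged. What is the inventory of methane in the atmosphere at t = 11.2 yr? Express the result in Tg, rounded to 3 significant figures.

6050 Tg

τ = M₀/F₀ = 4529/494.7 = 9.155 yr; rate constant k = 1/τ.
New steady state M_∞ = F₁/k = F₁·τ = 730.2 × 9.155 = 6685.0 Tg.
M(t) = M_∞ + (M₀ − M_∞)·e^(−t/τ); t/τ = 11.2/9.155 = 1.223, so e^(−t/τ) = 0.2942.
M(t) = 6685.0 − 2156 × 0.2942 = 6050.6 Tg.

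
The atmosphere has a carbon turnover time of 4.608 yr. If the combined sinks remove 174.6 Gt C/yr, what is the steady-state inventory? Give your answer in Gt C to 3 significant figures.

805 Gt C

τ = M/F ⇒ M = τ × F = 4.608 × 174.6 = 804.6 Gt C.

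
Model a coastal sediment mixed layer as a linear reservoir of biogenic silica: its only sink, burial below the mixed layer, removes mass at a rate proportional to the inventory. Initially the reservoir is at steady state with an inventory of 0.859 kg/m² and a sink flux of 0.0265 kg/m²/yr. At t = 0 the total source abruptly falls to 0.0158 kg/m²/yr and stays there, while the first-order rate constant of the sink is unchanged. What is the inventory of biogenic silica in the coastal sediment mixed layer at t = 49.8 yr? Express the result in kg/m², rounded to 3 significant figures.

The sink rate constant is k = F₀/M₀ = 0.0265/0.859 = 0.03085 yr⁻¹.
Solving dM/dt = F₁ − kM with M(0) = M₀ gives M(t) = F₁/k + (M₀ − F₁/k)·e^(−kt).
F₁/k = 0.0158/0.03085 = 0.51216 kg/m²; kt = 0.03085 × 49.8 = 1.536, e^(−kt) = 0.2152.
M(49.8) = 0.51216 + (0.859 − 0.51216) × 0.2152 = 0.51216 + 0.07463 = 0.58679 kg/m².

0.587 kg/m²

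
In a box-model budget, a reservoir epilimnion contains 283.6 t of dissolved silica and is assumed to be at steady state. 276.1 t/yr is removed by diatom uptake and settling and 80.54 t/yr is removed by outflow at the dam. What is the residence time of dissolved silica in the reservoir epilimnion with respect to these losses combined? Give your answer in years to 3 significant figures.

Total removal = 276.1 + 80.54 = 356.64 t/yr.
τ = M / ΣF_out = 283.6 / 356.64 = 0.7952 yr.

0.795 yr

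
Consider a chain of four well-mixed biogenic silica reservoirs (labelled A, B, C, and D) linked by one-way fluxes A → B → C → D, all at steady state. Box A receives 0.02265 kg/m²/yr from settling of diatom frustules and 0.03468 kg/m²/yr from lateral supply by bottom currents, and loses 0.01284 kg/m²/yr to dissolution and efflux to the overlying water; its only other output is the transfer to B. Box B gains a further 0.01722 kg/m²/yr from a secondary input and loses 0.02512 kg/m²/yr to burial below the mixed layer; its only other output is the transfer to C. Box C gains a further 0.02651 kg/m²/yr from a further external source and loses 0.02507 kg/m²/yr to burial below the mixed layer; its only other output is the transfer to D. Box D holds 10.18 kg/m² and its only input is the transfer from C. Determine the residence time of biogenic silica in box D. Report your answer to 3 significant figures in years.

268 yr

Box A: F(A→B) = (0.02265 + 0.03468) − 0.01284 = 0.044490 kg/m²/yr.
Box B: F(B→C) = (0.044490 + 0.01722) − 0.02512 = 0.036590 kg/m²/yr.
Box C: F(C→D) = (0.036590 + 0.02651) − 0.02507 = 0.038030 kg/m²/yr.
Box D throughput = its input = 0.038030 kg/m²/yr; τ = 10.18 / 0.038030 = 267.7 yr.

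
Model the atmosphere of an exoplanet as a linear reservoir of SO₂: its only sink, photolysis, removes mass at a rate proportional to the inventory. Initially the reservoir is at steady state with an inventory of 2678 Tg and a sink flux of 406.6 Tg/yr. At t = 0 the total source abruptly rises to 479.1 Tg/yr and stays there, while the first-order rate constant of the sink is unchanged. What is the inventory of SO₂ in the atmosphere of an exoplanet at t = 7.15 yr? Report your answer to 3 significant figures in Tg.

2990 Tg

Residence time τ = M₀/F₀ = 6.586 yr. The eventual steady state is M_∞ = M₀·(F₁/F₀) = 2678 × 479.1/406.6 = 3155.5 Tg.
The anomaly ΔM(t) = M(t) − M_∞ decays as ΔM₀·e^(−t/τ) with ΔM₀ = 2678 − 3155.5 = −477.5 Tg.
At t = 7.15 yr, e^(−t/τ) = e^(−1.086) = 0.3377, so ΔM = −161.3 Tg and M = 3155.5 − 161.3 = 2994.3 Tg.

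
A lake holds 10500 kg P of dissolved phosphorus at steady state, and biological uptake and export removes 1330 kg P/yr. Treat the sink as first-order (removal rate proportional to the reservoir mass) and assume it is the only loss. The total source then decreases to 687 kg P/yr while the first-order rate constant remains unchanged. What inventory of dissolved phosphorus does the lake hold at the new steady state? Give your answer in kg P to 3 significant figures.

5420 kg P

Rate constant k = F/M = 1330 / 10500 = 0.1267 yr⁻¹.
At the new steady state, source = k·M_new ⇒ M_new = 687 / 0.1267 = 5424 kg P.
(Equivalently M_new = M × F_new/F_old = 10500 × 687/1330.)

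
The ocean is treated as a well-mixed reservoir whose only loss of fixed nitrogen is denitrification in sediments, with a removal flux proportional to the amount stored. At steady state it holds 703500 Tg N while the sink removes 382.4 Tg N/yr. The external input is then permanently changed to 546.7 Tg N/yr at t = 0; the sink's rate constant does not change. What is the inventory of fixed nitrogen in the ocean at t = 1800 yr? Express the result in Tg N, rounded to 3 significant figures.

892000 Tg N

Residence time τ = M₀/F₀ = 1840 yr. The eventual steady state is M_∞ = M₀·(F₁/F₀) = 703500 × 546.7/382.4 = 1.0058×10^6 Tg N.
The anomaly ΔM(t) = M(t) − M_∞ decays as ΔM₀·e^(−t/τ) with ΔM₀ = 703500 − 1.0058×10^6 = −302300 Tg N.
At t = 1800 yr, e^(−t/τ) = e^(−0.9784) = 0.3759, so ΔM = −113600 Tg N and M = 1.0058×10^6 − 113600 = 892140 Tg N.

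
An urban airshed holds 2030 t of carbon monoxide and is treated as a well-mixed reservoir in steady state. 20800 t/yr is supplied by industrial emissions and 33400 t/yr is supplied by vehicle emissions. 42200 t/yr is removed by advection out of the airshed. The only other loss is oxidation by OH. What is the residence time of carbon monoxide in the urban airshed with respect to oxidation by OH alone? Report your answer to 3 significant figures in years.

At steady state ΣF_in = ΣF_out.
ΣF_in = 20800 + 33400 = 54200 t/yr.
Oxidation by OH flux = ΣF_in − (42200) = 54200 − 42200 = 12000 t/yr.
τ = M / F = 2030 / 12000 = 0.1692 yr.

0.169 yr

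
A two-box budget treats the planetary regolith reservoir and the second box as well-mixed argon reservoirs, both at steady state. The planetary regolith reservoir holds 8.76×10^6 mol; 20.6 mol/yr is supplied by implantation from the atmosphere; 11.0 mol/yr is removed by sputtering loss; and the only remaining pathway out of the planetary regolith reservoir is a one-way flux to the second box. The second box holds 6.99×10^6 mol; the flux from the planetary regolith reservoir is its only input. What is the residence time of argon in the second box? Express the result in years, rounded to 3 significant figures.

Balance the planetary regolith reservoir: ΣF_in = 20.600 mol/yr.
Flux to the second box = ΣF_in − (11.0) = 9.6000 mol/yr.
At steady state the output of the second box equals its input, 9.6000 mol/yr.
τ = M / F = 6.99×10^6 / 9.6000 = 728100 yr.

728000 yr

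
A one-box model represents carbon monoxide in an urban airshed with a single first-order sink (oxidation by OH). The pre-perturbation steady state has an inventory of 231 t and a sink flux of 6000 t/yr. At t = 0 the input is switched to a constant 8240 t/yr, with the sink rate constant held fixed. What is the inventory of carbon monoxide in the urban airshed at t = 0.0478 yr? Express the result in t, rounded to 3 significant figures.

The sink rate constant is k = F₀/M₀ = 6000/231 = 25.97 yr⁻¹.
Solving dM/dt = F₁ − kM with M(0) = M₀ gives M(t) = F₁/k + (M₀ − F₁/k)·e^(−kt).
F₁/k = 8240/25.97 = 317.24 t; kt = 25.97 × 0.0478 = 1.242, e^(−kt) = 0.2889.
M(0.0478) = 317.24 + (231 − 317.24) × 0.2889 = 317.24 − 24.92 = 292.32 t.

292 t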